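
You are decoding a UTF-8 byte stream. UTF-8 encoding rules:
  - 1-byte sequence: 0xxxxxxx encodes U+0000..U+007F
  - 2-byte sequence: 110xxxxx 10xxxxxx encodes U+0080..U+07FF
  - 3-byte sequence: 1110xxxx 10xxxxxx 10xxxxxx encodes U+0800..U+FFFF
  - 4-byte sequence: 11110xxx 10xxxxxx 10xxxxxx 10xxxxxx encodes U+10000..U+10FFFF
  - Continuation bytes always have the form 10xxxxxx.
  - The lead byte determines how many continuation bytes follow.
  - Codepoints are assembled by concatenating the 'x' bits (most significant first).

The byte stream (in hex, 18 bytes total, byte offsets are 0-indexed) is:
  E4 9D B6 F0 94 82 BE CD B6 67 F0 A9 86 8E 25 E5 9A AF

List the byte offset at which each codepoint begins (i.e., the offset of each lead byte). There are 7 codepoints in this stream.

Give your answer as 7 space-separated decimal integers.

Answer: 0 3 7 9 10 14 15

Derivation:
Byte[0]=E4: 3-byte lead, need 2 cont bytes. acc=0x4
Byte[1]=9D: continuation. acc=(acc<<6)|0x1D=0x11D
Byte[2]=B6: continuation. acc=(acc<<6)|0x36=0x4776
Completed: cp=U+4776 (starts at byte 0)
Byte[3]=F0: 4-byte lead, need 3 cont bytes. acc=0x0
Byte[4]=94: continuation. acc=(acc<<6)|0x14=0x14
Byte[5]=82: continuation. acc=(acc<<6)|0x02=0x502
Byte[6]=BE: continuation. acc=(acc<<6)|0x3E=0x140BE
Completed: cp=U+140BE (starts at byte 3)
Byte[7]=CD: 2-byte lead, need 1 cont bytes. acc=0xD
Byte[8]=B6: continuation. acc=(acc<<6)|0x36=0x376
Completed: cp=U+0376 (starts at byte 7)
Byte[9]=67: 1-byte ASCII. cp=U+0067
Byte[10]=F0: 4-byte lead, need 3 cont bytes. acc=0x0
Byte[11]=A9: continuation. acc=(acc<<6)|0x29=0x29
Byte[12]=86: continuation. acc=(acc<<6)|0x06=0xA46
Byte[13]=8E: continuation. acc=(acc<<6)|0x0E=0x2918E
Completed: cp=U+2918E (starts at byte 10)
Byte[14]=25: 1-byte ASCII. cp=U+0025
Byte[15]=E5: 3-byte lead, need 2 cont bytes. acc=0x5
Byte[16]=9A: continuation. acc=(acc<<6)|0x1A=0x15A
Byte[17]=AF: continuation. acc=(acc<<6)|0x2F=0x56AF
Completed: cp=U+56AF (starts at byte 15)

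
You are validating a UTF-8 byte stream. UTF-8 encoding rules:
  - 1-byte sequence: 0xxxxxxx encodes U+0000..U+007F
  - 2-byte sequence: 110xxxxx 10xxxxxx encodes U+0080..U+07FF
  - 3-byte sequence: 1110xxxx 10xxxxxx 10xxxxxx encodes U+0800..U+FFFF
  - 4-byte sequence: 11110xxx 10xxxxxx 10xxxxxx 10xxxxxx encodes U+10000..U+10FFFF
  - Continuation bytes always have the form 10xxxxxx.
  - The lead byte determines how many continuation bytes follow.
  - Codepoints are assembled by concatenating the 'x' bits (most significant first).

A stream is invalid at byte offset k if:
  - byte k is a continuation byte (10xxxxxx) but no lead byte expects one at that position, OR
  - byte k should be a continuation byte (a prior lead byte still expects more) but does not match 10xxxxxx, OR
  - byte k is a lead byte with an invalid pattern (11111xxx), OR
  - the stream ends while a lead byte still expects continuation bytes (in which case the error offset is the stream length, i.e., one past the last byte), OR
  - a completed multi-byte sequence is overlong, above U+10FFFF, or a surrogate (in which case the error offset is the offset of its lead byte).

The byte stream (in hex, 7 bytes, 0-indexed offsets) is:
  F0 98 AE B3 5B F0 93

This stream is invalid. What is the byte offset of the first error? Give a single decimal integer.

Byte[0]=F0: 4-byte lead, need 3 cont bytes. acc=0x0
Byte[1]=98: continuation. acc=(acc<<6)|0x18=0x18
Byte[2]=AE: continuation. acc=(acc<<6)|0x2E=0x62E
Byte[3]=B3: continuation. acc=(acc<<6)|0x33=0x18BB3
Completed: cp=U+18BB3 (starts at byte 0)
Byte[4]=5B: 1-byte ASCII. cp=U+005B
Byte[5]=F0: 4-byte lead, need 3 cont bytes. acc=0x0
Byte[6]=93: continuation. acc=(acc<<6)|0x13=0x13
Byte[7]: stream ended, expected continuation. INVALID

Answer: 7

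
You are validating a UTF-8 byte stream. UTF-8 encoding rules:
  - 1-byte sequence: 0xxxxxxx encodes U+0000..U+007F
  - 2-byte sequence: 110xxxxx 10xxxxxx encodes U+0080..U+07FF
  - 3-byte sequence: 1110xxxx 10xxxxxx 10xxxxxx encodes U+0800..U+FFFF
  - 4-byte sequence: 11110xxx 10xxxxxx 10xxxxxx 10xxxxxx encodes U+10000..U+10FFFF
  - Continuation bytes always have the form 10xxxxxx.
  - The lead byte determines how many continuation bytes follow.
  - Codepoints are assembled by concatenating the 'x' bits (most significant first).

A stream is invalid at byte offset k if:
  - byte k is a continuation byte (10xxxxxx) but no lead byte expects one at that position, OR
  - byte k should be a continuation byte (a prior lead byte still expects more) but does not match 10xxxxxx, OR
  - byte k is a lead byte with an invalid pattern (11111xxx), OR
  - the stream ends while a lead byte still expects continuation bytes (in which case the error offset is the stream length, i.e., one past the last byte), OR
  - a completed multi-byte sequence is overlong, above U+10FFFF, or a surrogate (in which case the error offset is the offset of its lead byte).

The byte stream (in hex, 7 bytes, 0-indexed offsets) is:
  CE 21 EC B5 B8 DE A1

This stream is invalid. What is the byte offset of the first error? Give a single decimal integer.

Byte[0]=CE: 2-byte lead, need 1 cont bytes. acc=0xE
Byte[1]=21: expected 10xxxxxx continuation. INVALID

Answer: 1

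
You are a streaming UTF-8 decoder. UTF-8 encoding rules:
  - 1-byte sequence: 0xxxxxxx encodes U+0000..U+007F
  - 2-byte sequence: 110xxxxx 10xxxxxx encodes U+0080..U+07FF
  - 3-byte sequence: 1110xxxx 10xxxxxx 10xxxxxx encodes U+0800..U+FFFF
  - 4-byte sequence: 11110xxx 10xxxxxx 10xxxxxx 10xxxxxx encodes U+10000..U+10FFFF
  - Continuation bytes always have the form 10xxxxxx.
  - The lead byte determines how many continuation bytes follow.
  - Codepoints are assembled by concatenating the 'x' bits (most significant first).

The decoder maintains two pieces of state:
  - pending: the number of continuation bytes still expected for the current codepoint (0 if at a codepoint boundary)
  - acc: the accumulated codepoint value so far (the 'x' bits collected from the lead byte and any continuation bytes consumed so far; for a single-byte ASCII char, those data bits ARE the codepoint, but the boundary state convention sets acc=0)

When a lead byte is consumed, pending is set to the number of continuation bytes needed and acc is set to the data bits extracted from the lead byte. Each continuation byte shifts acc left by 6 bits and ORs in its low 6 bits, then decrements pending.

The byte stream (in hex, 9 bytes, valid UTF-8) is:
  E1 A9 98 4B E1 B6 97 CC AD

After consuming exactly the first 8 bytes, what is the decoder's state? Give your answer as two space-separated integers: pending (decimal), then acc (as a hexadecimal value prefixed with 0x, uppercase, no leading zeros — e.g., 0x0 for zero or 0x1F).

Answer: 1 0xC

Derivation:
Byte[0]=E1: 3-byte lead. pending=2, acc=0x1
Byte[1]=A9: continuation. acc=(acc<<6)|0x29=0x69, pending=1
Byte[2]=98: continuation. acc=(acc<<6)|0x18=0x1A58, pending=0
Byte[3]=4B: 1-byte. pending=0, acc=0x0
Byte[4]=E1: 3-byte lead. pending=2, acc=0x1
Byte[5]=B6: continuation. acc=(acc<<6)|0x36=0x76, pending=1
Byte[6]=97: continuation. acc=(acc<<6)|0x17=0x1D97, pending=0
Byte[7]=CC: 2-byte lead. pending=1, acc=0xC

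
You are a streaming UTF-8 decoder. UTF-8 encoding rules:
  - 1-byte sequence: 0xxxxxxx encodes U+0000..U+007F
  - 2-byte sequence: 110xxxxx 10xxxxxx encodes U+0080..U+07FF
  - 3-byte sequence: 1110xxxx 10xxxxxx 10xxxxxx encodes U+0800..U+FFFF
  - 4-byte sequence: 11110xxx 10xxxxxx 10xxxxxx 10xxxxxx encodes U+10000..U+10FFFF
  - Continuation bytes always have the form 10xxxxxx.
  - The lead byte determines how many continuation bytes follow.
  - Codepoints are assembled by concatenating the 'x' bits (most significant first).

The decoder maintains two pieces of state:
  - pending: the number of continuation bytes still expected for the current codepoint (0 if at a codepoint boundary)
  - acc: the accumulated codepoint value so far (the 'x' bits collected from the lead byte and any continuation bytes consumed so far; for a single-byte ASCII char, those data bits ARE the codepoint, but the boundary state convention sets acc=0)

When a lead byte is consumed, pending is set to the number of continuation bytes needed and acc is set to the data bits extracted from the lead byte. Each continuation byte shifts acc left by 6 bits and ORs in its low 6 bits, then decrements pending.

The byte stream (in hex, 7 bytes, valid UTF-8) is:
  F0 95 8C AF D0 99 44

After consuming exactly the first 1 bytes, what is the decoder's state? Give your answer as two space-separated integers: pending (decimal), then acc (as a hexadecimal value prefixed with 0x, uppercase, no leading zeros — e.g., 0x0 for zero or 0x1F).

Byte[0]=F0: 4-byte lead. pending=3, acc=0x0

Answer: 3 0x0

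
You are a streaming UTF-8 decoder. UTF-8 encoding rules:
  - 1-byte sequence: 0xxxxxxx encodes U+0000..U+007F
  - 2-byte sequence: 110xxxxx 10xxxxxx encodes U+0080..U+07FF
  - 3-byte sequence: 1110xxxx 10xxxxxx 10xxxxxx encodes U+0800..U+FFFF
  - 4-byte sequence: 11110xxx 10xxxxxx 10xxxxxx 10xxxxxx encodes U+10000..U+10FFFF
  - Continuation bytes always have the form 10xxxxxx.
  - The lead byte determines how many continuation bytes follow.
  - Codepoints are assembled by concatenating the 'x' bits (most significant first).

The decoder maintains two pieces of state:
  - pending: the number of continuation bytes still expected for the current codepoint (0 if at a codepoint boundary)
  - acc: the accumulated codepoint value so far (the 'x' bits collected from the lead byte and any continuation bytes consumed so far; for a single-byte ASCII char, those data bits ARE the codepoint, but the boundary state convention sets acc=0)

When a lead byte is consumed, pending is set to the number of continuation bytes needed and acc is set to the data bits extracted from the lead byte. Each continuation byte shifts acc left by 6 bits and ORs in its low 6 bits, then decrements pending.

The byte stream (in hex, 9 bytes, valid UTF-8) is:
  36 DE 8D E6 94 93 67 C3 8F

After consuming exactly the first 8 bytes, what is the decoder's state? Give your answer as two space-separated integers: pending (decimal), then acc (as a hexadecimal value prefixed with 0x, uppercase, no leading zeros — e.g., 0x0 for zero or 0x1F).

Byte[0]=36: 1-byte. pending=0, acc=0x0
Byte[1]=DE: 2-byte lead. pending=1, acc=0x1E
Byte[2]=8D: continuation. acc=(acc<<6)|0x0D=0x78D, pending=0
Byte[3]=E6: 3-byte lead. pending=2, acc=0x6
Byte[4]=94: continuation. acc=(acc<<6)|0x14=0x194, pending=1
Byte[5]=93: continuation. acc=(acc<<6)|0x13=0x6513, pending=0
Byte[6]=67: 1-byte. pending=0, acc=0x0
Byte[7]=C3: 2-byte lead. pending=1, acc=0x3

Answer: 1 0x3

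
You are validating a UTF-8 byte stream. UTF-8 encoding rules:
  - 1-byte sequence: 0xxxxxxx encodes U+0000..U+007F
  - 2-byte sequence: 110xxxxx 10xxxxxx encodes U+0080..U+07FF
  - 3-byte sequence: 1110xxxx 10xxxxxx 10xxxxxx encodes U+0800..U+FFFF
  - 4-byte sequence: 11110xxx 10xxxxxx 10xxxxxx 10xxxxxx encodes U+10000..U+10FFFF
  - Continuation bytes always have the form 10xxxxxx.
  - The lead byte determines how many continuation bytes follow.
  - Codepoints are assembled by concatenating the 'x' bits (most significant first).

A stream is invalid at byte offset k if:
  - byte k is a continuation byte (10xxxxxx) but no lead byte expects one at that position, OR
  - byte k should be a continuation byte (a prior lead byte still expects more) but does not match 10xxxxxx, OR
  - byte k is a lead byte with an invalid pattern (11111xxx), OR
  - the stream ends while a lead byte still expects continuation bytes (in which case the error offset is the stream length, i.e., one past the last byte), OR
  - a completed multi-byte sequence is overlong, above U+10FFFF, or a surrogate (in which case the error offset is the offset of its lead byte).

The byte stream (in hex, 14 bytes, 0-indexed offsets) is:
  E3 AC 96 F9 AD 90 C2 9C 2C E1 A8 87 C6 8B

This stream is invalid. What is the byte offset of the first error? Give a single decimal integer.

Byte[0]=E3: 3-byte lead, need 2 cont bytes. acc=0x3
Byte[1]=AC: continuation. acc=(acc<<6)|0x2C=0xEC
Byte[2]=96: continuation. acc=(acc<<6)|0x16=0x3B16
Completed: cp=U+3B16 (starts at byte 0)
Byte[3]=F9: INVALID lead byte (not 0xxx/110x/1110/11110)

Answer: 3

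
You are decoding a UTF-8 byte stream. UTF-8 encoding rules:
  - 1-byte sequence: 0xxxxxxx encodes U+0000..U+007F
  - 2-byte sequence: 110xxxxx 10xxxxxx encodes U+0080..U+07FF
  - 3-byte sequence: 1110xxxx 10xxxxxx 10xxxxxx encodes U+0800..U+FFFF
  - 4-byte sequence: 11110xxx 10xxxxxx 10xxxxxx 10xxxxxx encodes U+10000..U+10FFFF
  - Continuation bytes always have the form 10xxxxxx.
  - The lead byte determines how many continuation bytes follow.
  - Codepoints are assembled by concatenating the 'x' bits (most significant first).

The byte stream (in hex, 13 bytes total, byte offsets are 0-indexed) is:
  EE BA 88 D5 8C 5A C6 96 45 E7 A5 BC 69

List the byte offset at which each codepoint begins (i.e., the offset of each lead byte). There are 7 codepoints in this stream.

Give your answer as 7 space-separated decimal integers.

Answer: 0 3 5 6 8 9 12

Derivation:
Byte[0]=EE: 3-byte lead, need 2 cont bytes. acc=0xE
Byte[1]=BA: continuation. acc=(acc<<6)|0x3A=0x3BA
Byte[2]=88: continuation. acc=(acc<<6)|0x08=0xEE88
Completed: cp=U+EE88 (starts at byte 0)
Byte[3]=D5: 2-byte lead, need 1 cont bytes. acc=0x15
Byte[4]=8C: continuation. acc=(acc<<6)|0x0C=0x54C
Completed: cp=U+054C (starts at byte 3)
Byte[5]=5A: 1-byte ASCII. cp=U+005A
Byte[6]=C6: 2-byte lead, need 1 cont bytes. acc=0x6
Byte[7]=96: continuation. acc=(acc<<6)|0x16=0x196
Completed: cp=U+0196 (starts at byte 6)
Byte[8]=45: 1-byte ASCII. cp=U+0045
Byte[9]=E7: 3-byte lead, need 2 cont bytes. acc=0x7
Byte[10]=A5: continuation. acc=(acc<<6)|0x25=0x1E5
Byte[11]=BC: continuation. acc=(acc<<6)|0x3C=0x797C
Completed: cp=U+797C (starts at byte 9)
Byte[12]=69: 1-byte ASCII. cp=U+0069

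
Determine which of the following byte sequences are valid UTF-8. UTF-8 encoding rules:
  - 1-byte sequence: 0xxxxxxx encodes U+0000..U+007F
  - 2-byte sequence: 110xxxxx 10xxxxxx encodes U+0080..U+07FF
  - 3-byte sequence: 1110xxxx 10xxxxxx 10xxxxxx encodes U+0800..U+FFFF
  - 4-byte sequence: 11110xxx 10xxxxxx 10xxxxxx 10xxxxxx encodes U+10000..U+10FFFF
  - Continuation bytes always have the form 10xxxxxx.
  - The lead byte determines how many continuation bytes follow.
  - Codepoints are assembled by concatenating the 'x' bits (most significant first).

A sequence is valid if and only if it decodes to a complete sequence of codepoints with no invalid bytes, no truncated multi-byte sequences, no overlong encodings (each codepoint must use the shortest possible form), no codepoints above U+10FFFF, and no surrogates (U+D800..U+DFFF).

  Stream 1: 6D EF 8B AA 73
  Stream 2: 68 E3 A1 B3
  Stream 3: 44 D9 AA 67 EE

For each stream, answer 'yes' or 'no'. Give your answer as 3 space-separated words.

Stream 1: decodes cleanly. VALID
Stream 2: decodes cleanly. VALID
Stream 3: error at byte offset 5. INVALID

Answer: yes yes no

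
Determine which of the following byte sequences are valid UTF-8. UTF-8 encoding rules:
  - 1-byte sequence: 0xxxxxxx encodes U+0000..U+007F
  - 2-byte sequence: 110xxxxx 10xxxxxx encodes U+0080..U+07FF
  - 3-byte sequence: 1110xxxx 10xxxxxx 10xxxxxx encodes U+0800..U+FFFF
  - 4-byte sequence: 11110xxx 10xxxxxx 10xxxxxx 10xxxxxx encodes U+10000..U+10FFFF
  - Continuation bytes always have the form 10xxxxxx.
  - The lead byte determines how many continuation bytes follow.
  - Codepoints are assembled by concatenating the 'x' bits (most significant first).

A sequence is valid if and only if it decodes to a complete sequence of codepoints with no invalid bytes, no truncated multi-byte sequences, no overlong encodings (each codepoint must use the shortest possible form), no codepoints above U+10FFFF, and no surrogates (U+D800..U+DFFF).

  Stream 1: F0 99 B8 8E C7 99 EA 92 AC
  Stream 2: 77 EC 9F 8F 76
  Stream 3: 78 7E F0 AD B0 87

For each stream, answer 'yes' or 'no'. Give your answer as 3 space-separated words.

Answer: yes yes yes

Derivation:
Stream 1: decodes cleanly. VALID
Stream 2: decodes cleanly. VALID
Stream 3: decodes cleanly. VALID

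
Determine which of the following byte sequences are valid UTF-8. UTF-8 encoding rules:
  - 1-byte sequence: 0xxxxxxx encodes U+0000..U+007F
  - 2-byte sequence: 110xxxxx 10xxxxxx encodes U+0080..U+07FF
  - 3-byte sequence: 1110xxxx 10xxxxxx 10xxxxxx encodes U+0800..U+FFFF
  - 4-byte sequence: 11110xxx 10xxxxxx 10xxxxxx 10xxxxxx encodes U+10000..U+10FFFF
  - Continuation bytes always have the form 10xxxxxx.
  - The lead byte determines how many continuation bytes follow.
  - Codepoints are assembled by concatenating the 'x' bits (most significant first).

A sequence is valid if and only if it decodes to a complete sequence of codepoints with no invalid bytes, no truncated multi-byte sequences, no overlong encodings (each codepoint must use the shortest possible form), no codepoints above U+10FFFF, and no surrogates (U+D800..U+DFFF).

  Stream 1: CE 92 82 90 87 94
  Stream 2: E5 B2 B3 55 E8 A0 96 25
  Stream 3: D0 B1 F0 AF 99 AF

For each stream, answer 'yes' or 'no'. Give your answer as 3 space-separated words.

Answer: no yes yes

Derivation:
Stream 1: error at byte offset 2. INVALID
Stream 2: decodes cleanly. VALID
Stream 3: decodes cleanly. VALID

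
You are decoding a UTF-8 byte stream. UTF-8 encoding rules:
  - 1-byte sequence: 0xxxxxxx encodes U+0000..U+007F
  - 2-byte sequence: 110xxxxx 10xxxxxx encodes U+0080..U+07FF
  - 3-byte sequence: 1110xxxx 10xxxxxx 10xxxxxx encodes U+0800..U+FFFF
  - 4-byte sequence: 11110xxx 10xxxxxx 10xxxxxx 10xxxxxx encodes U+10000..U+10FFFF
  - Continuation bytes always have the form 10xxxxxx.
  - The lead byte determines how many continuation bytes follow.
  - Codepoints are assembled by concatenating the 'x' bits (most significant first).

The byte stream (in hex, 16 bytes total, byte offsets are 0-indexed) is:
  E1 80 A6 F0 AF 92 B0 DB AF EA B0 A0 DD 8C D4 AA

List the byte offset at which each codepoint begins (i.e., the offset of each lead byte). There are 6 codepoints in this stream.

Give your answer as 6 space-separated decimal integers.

Answer: 0 3 7 9 12 14

Derivation:
Byte[0]=E1: 3-byte lead, need 2 cont bytes. acc=0x1
Byte[1]=80: continuation. acc=(acc<<6)|0x00=0x40
Byte[2]=A6: continuation. acc=(acc<<6)|0x26=0x1026
Completed: cp=U+1026 (starts at byte 0)
Byte[3]=F0: 4-byte lead, need 3 cont bytes. acc=0x0
Byte[4]=AF: continuation. acc=(acc<<6)|0x2F=0x2F
Byte[5]=92: continuation. acc=(acc<<6)|0x12=0xBD2
Byte[6]=B0: continuation. acc=(acc<<6)|0x30=0x2F4B0
Completed: cp=U+2F4B0 (starts at byte 3)
Byte[7]=DB: 2-byte lead, need 1 cont bytes. acc=0x1B
Byte[8]=AF: continuation. acc=(acc<<6)|0x2F=0x6EF
Completed: cp=U+06EF (starts at byte 7)
Byte[9]=EA: 3-byte lead, need 2 cont bytes. acc=0xA
Byte[10]=B0: continuation. acc=(acc<<6)|0x30=0x2B0
Byte[11]=A0: continuation. acc=(acc<<6)|0x20=0xAC20
Completed: cp=U+AC20 (starts at byte 9)
Byte[12]=DD: 2-byte lead, need 1 cont bytes. acc=0x1D
Byte[13]=8C: continuation. acc=(acc<<6)|0x0C=0x74C
Completed: cp=U+074C (starts at byte 12)
Byte[14]=D4: 2-byte lead, need 1 cont bytes. acc=0x14
Byte[15]=AA: continuation. acc=(acc<<6)|0x2A=0x52A
Completed: cp=U+052A (starts at byte 14)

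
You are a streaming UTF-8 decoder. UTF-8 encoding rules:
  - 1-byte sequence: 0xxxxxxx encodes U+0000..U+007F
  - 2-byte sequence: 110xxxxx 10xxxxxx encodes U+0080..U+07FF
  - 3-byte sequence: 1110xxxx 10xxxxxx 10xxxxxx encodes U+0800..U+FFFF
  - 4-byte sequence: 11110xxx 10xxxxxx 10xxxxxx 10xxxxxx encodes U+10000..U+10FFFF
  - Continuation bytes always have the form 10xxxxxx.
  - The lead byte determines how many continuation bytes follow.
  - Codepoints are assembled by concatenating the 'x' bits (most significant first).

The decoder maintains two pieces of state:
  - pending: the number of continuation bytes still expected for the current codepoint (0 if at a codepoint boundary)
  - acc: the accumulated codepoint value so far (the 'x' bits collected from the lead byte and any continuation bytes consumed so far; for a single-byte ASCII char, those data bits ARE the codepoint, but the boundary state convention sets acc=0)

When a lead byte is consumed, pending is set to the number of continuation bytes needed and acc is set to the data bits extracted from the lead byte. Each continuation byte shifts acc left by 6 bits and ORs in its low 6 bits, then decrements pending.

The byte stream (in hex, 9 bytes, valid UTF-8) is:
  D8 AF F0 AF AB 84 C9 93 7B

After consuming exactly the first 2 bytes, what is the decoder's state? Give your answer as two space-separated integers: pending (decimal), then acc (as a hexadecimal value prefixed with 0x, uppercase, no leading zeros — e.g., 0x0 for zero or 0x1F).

Byte[0]=D8: 2-byte lead. pending=1, acc=0x18
Byte[1]=AF: continuation. acc=(acc<<6)|0x2F=0x62F, pending=0

Answer: 0 0x62F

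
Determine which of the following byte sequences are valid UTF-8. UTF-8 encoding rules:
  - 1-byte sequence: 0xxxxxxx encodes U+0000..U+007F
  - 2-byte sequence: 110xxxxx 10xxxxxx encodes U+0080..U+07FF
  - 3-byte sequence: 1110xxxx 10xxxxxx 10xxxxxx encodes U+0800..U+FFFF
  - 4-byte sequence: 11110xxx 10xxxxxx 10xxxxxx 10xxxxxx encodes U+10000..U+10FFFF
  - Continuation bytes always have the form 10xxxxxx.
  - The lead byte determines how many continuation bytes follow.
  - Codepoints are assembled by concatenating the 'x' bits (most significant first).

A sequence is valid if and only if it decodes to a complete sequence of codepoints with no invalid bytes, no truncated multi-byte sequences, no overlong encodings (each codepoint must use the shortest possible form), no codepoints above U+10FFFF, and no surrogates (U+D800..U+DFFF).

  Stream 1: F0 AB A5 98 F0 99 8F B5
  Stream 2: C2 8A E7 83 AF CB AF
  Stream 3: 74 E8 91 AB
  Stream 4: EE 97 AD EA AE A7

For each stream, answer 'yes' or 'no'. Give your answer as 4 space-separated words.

Answer: yes yes yes yes

Derivation:
Stream 1: decodes cleanly. VALID
Stream 2: decodes cleanly. VALID
Stream 3: decodes cleanly. VALID
Stream 4: decodes cleanly. VALID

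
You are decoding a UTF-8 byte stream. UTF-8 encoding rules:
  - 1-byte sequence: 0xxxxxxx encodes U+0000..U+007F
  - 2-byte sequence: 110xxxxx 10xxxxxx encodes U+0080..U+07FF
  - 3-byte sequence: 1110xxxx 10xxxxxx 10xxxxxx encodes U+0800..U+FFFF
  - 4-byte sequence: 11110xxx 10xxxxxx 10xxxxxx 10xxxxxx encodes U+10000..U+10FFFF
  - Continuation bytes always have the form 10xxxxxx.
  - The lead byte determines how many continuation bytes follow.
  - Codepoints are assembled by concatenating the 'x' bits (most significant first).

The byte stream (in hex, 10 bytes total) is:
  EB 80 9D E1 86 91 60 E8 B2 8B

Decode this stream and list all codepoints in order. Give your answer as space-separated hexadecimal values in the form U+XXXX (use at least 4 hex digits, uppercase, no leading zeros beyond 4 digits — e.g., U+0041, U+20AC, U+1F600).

Byte[0]=EB: 3-byte lead, need 2 cont bytes. acc=0xB
Byte[1]=80: continuation. acc=(acc<<6)|0x00=0x2C0
Byte[2]=9D: continuation. acc=(acc<<6)|0x1D=0xB01D
Completed: cp=U+B01D (starts at byte 0)
Byte[3]=E1: 3-byte lead, need 2 cont bytes. acc=0x1
Byte[4]=86: continuation. acc=(acc<<6)|0x06=0x46
Byte[5]=91: continuation. acc=(acc<<6)|0x11=0x1191
Completed: cp=U+1191 (starts at byte 3)
Byte[6]=60: 1-byte ASCII. cp=U+0060
Byte[7]=E8: 3-byte lead, need 2 cont bytes. acc=0x8
Byte[8]=B2: continuation. acc=(acc<<6)|0x32=0x232
Byte[9]=8B: continuation. acc=(acc<<6)|0x0B=0x8C8B
Completed: cp=U+8C8B (starts at byte 7)

Answer: U+B01D U+1191 U+0060 U+8C8B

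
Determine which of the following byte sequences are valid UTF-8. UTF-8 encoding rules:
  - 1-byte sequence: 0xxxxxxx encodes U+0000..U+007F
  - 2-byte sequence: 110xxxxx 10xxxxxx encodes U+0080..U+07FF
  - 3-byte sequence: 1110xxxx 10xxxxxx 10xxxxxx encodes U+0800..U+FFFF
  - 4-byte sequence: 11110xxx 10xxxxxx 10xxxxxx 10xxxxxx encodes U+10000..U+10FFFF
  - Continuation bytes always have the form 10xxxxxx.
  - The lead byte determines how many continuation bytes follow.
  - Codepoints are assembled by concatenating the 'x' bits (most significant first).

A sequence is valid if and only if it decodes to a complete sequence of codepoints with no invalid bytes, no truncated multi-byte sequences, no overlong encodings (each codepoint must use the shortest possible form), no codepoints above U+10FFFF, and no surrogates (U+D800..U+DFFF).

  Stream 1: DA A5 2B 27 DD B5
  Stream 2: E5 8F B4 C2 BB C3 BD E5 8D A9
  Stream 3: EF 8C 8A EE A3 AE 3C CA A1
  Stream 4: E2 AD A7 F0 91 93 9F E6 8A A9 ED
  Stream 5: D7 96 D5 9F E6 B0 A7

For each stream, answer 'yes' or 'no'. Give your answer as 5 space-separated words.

Answer: yes yes yes no yes

Derivation:
Stream 1: decodes cleanly. VALID
Stream 2: decodes cleanly. VALID
Stream 3: decodes cleanly. VALID
Stream 4: error at byte offset 11. INVALID
Stream 5: decodes cleanly. VALID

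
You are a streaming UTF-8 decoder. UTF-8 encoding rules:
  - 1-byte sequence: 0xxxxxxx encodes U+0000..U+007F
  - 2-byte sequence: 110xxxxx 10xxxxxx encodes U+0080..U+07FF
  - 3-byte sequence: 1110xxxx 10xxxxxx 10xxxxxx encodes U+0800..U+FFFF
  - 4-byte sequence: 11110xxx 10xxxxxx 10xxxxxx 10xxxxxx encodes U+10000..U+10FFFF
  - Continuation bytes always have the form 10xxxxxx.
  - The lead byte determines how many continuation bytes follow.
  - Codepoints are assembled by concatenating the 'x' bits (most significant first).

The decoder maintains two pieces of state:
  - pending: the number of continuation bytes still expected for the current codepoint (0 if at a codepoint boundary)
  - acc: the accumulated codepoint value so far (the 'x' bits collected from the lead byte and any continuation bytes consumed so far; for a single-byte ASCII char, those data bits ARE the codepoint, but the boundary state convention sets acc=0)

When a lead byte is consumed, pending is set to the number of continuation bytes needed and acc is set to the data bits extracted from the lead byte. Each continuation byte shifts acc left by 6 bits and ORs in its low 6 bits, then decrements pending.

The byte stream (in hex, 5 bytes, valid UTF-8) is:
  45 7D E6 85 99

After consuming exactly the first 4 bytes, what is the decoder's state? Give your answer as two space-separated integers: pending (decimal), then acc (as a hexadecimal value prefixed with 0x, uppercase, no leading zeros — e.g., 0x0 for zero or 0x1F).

Answer: 1 0x185

Derivation:
Byte[0]=45: 1-byte. pending=0, acc=0x0
Byte[1]=7D: 1-byte. pending=0, acc=0x0
Byte[2]=E6: 3-byte lead. pending=2, acc=0x6
Byte[3]=85: continuation. acc=(acc<<6)|0x05=0x185, pending=1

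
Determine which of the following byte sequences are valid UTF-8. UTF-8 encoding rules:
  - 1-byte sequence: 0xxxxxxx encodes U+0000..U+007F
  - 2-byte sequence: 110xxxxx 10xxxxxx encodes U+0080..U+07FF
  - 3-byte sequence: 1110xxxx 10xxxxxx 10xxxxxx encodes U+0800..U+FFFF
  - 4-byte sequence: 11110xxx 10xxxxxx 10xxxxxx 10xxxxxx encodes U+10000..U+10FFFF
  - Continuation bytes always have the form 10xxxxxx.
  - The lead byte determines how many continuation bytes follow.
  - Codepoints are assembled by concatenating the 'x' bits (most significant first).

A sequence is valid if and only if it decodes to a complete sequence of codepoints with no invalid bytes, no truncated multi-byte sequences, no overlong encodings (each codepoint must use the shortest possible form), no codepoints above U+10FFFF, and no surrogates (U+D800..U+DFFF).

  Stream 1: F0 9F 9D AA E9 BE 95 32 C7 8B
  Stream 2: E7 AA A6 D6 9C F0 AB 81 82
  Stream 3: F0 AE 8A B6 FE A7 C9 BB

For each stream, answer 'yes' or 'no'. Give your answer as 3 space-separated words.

Stream 1: decodes cleanly. VALID
Stream 2: decodes cleanly. VALID
Stream 3: error at byte offset 4. INVALID

Answer: yes yes no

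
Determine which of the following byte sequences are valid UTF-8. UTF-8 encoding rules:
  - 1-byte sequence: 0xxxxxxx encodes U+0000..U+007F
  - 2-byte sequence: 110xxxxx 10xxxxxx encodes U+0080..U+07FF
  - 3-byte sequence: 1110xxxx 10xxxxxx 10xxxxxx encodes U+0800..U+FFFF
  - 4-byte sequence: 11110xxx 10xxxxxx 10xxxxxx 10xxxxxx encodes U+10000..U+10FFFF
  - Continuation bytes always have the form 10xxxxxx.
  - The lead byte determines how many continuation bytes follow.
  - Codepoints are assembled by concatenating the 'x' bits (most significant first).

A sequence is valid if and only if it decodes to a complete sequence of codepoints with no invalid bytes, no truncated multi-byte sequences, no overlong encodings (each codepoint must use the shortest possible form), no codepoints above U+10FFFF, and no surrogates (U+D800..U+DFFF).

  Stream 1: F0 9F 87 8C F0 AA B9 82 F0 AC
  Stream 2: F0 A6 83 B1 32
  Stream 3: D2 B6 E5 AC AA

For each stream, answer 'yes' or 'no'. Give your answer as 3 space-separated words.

Stream 1: error at byte offset 10. INVALID
Stream 2: decodes cleanly. VALID
Stream 3: decodes cleanly. VALID

Answer: no yes yes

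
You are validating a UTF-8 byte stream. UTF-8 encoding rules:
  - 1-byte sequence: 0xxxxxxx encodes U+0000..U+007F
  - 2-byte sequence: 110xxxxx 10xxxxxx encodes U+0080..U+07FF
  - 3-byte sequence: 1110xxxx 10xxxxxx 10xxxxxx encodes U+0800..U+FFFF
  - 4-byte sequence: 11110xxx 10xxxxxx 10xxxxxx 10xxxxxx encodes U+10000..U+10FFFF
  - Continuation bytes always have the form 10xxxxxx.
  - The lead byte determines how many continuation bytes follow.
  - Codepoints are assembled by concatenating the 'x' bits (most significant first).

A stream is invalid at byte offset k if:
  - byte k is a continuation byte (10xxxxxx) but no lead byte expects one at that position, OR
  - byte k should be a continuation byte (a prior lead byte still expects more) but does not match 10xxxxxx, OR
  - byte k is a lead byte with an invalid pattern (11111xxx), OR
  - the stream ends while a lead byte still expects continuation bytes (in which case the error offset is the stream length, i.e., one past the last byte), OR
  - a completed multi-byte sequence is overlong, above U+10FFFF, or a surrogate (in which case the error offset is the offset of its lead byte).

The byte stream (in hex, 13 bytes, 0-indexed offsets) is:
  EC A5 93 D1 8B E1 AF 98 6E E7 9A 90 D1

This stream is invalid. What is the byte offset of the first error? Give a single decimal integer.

Answer: 13

Derivation:
Byte[0]=EC: 3-byte lead, need 2 cont bytes. acc=0xC
Byte[1]=A5: continuation. acc=(acc<<6)|0x25=0x325
Byte[2]=93: continuation. acc=(acc<<6)|0x13=0xC953
Completed: cp=U+C953 (starts at byte 0)
Byte[3]=D1: 2-byte lead, need 1 cont bytes. acc=0x11
Byte[4]=8B: continuation. acc=(acc<<6)|0x0B=0x44B
Completed: cp=U+044B (starts at byte 3)
Byte[5]=E1: 3-byte lead, need 2 cont bytes. acc=0x1
Byte[6]=AF: continuation. acc=(acc<<6)|0x2F=0x6F
Byte[7]=98: continuation. acc=(acc<<6)|0x18=0x1BD8
Completed: cp=U+1BD8 (starts at byte 5)
Byte[8]=6E: 1-byte ASCII. cp=U+006E
Byte[9]=E7: 3-byte lead, need 2 cont bytes. acc=0x7
Byte[10]=9A: continuation. acc=(acc<<6)|0x1A=0x1DA
Byte[11]=90: continuation. acc=(acc<<6)|0x10=0x7690
Completed: cp=U+7690 (starts at byte 9)
Byte[12]=D1: 2-byte lead, need 1 cont bytes. acc=0x11
Byte[13]: stream ended, expected continuation. INVALID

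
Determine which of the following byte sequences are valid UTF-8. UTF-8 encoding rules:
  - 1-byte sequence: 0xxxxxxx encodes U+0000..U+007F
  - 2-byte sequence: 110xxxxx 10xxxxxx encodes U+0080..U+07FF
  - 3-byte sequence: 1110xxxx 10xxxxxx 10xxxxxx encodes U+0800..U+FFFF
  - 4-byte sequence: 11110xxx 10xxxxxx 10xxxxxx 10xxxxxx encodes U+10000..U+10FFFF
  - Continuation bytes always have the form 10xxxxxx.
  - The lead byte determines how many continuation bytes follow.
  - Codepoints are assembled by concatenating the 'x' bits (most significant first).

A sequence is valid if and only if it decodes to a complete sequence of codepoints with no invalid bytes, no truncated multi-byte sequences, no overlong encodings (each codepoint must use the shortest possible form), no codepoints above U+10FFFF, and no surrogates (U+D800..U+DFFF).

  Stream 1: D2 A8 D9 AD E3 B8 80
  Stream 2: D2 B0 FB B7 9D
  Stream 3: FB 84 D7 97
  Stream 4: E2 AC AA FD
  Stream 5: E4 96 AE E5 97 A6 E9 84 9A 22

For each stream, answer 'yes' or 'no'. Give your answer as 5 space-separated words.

Stream 1: decodes cleanly. VALID
Stream 2: error at byte offset 2. INVALID
Stream 3: error at byte offset 0. INVALID
Stream 4: error at byte offset 3. INVALID
Stream 5: decodes cleanly. VALID

Answer: yes no no no yes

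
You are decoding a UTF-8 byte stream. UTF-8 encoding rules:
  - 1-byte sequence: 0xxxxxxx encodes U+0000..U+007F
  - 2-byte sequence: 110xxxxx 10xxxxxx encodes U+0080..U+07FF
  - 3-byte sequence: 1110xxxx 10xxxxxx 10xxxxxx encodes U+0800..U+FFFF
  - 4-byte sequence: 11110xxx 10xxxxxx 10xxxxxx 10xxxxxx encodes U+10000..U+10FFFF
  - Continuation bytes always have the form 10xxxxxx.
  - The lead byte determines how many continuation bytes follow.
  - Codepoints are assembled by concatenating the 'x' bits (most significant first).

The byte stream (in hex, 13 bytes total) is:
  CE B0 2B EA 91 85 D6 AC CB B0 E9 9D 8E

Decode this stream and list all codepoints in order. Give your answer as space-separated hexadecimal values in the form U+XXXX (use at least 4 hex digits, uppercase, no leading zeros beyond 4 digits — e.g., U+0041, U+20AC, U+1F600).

Byte[0]=CE: 2-byte lead, need 1 cont bytes. acc=0xE
Byte[1]=B0: continuation. acc=(acc<<6)|0x30=0x3B0
Completed: cp=U+03B0 (starts at byte 0)
Byte[2]=2B: 1-byte ASCII. cp=U+002B
Byte[3]=EA: 3-byte lead, need 2 cont bytes. acc=0xA
Byte[4]=91: continuation. acc=(acc<<6)|0x11=0x291
Byte[5]=85: continuation. acc=(acc<<6)|0x05=0xA445
Completed: cp=U+A445 (starts at byte 3)
Byte[6]=D6: 2-byte lead, need 1 cont bytes. acc=0x16
Byte[7]=AC: continuation. acc=(acc<<6)|0x2C=0x5AC
Completed: cp=U+05AC (starts at byte 6)
Byte[8]=CB: 2-byte lead, need 1 cont bytes. acc=0xB
Byte[9]=B0: continuation. acc=(acc<<6)|0x30=0x2F0
Completed: cp=U+02F0 (starts at byte 8)
Byte[10]=E9: 3-byte lead, need 2 cont bytes. acc=0x9
Byte[11]=9D: continuation. acc=(acc<<6)|0x1D=0x25D
Byte[12]=8E: continuation. acc=(acc<<6)|0x0E=0x974E
Completed: cp=U+974E (starts at byte 10)

Answer: U+03B0 U+002B U+A445 U+05AC U+02F0 U+974E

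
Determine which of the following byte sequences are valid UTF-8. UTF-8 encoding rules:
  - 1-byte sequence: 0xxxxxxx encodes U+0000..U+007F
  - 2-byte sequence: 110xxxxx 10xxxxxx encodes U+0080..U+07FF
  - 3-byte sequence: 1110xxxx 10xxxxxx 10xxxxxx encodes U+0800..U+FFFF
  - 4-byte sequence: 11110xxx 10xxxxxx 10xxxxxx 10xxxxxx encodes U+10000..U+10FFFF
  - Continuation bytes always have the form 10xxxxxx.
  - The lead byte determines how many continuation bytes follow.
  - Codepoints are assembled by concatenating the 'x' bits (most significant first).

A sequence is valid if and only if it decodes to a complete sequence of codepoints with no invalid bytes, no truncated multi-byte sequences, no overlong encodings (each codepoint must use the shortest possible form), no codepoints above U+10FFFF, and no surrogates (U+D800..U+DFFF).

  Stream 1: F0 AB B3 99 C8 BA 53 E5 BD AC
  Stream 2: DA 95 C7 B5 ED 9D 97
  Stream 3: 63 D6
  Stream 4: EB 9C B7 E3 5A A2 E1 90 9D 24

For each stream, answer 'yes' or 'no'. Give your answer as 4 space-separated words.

Answer: yes yes no no

Derivation:
Stream 1: decodes cleanly. VALID
Stream 2: decodes cleanly. VALID
Stream 3: error at byte offset 2. INVALID
Stream 4: error at byte offset 4. INVALID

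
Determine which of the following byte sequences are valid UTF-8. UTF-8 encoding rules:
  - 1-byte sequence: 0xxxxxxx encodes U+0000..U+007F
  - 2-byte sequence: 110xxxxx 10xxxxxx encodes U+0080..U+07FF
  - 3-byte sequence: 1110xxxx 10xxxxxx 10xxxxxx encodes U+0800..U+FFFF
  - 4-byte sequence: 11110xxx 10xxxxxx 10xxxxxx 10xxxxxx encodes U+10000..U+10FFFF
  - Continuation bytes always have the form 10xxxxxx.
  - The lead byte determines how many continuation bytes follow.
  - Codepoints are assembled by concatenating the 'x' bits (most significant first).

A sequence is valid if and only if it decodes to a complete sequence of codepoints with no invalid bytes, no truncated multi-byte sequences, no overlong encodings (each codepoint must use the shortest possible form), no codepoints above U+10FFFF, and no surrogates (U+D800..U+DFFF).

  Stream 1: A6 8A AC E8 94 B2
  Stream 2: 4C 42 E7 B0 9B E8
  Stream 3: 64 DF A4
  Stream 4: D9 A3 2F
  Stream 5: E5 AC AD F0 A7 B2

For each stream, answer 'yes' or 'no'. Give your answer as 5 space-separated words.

Stream 1: error at byte offset 0. INVALID
Stream 2: error at byte offset 6. INVALID
Stream 3: decodes cleanly. VALID
Stream 4: decodes cleanly. VALID
Stream 5: error at byte offset 6. INVALID

Answer: no no yes yes no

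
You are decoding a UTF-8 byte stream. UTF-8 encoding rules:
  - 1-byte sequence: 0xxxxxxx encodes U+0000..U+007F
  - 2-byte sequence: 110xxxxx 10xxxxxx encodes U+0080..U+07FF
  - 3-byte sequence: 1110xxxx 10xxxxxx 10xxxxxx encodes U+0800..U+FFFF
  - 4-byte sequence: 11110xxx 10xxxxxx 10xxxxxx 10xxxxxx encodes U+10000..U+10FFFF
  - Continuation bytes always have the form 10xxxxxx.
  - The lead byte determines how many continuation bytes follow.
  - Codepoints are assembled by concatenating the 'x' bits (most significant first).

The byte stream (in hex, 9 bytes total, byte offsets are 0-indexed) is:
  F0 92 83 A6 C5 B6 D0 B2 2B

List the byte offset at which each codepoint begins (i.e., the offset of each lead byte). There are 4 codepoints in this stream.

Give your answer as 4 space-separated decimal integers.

Answer: 0 4 6 8

Derivation:
Byte[0]=F0: 4-byte lead, need 3 cont bytes. acc=0x0
Byte[1]=92: continuation. acc=(acc<<6)|0x12=0x12
Byte[2]=83: continuation. acc=(acc<<6)|0x03=0x483
Byte[3]=A6: continuation. acc=(acc<<6)|0x26=0x120E6
Completed: cp=U+120E6 (starts at byte 0)
Byte[4]=C5: 2-byte lead, need 1 cont bytes. acc=0x5
Byte[5]=B6: continuation. acc=(acc<<6)|0x36=0x176
Completed: cp=U+0176 (starts at byte 4)
Byte[6]=D0: 2-byte lead, need 1 cont bytes. acc=0x10
Byte[7]=B2: continuation. acc=(acc<<6)|0x32=0x432
Completed: cp=U+0432 (starts at byte 6)
Byte[8]=2B: 1-byte ASCII. cp=U+002B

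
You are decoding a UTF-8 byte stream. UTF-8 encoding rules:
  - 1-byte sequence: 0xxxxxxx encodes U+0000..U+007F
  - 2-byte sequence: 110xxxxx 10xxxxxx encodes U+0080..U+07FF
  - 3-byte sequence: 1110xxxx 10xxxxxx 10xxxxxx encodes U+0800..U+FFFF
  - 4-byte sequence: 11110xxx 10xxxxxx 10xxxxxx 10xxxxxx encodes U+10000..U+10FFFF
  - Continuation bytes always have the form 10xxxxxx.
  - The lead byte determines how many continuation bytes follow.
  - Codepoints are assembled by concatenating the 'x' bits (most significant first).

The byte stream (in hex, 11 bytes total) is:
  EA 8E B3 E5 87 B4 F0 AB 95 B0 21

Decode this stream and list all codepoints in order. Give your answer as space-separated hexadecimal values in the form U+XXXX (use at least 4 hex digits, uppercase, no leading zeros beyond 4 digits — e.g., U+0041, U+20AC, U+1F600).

Byte[0]=EA: 3-byte lead, need 2 cont bytes. acc=0xA
Byte[1]=8E: continuation. acc=(acc<<6)|0x0E=0x28E
Byte[2]=B3: continuation. acc=(acc<<6)|0x33=0xA3B3
Completed: cp=U+A3B3 (starts at byte 0)
Byte[3]=E5: 3-byte lead, need 2 cont bytes. acc=0x5
Byte[4]=87: continuation. acc=(acc<<6)|0x07=0x147
Byte[5]=B4: continuation. acc=(acc<<6)|0x34=0x51F4
Completed: cp=U+51F4 (starts at byte 3)
Byte[6]=F0: 4-byte lead, need 3 cont bytes. acc=0x0
Byte[7]=AB: continuation. acc=(acc<<6)|0x2B=0x2B
Byte[8]=95: continuation. acc=(acc<<6)|0x15=0xAD5
Byte[9]=B0: continuation. acc=(acc<<6)|0x30=0x2B570
Completed: cp=U+2B570 (starts at byte 6)
Byte[10]=21: 1-byte ASCII. cp=U+0021

Answer: U+A3B3 U+51F4 U+2B570 U+0021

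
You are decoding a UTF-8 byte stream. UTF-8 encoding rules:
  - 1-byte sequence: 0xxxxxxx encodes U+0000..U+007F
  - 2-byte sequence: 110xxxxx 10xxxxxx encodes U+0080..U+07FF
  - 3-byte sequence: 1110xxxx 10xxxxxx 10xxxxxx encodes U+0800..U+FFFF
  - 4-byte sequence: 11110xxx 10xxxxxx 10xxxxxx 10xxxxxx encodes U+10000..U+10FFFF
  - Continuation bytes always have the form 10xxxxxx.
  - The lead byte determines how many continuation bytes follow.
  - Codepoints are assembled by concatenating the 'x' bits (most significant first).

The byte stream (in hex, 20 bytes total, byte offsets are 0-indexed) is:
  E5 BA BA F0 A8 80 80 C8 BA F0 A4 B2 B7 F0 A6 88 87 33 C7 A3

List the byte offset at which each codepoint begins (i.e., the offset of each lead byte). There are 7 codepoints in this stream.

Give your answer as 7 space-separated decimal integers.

Answer: 0 3 7 9 13 17 18

Derivation:
Byte[0]=E5: 3-byte lead, need 2 cont bytes. acc=0x5
Byte[1]=BA: continuation. acc=(acc<<6)|0x3A=0x17A
Byte[2]=BA: continuation. acc=(acc<<6)|0x3A=0x5EBA
Completed: cp=U+5EBA (starts at byte 0)
Byte[3]=F0: 4-byte lead, need 3 cont bytes. acc=0x0
Byte[4]=A8: continuation. acc=(acc<<6)|0x28=0x28
Byte[5]=80: continuation. acc=(acc<<6)|0x00=0xA00
Byte[6]=80: continuation. acc=(acc<<6)|0x00=0x28000
Completed: cp=U+28000 (starts at byte 3)
Byte[7]=C8: 2-byte lead, need 1 cont bytes. acc=0x8
Byte[8]=BA: continuation. acc=(acc<<6)|0x3A=0x23A
Completed: cp=U+023A (starts at byte 7)
Byte[9]=F0: 4-byte lead, need 3 cont bytes. acc=0x0
Byte[10]=A4: continuation. acc=(acc<<6)|0x24=0x24
Byte[11]=B2: continuation. acc=(acc<<6)|0x32=0x932
Byte[12]=B7: continuation. acc=(acc<<6)|0x37=0x24CB7
Completed: cp=U+24CB7 (starts at byte 9)
Byte[13]=F0: 4-byte lead, need 3 cont bytes. acc=0x0
Byte[14]=A6: continuation. acc=(acc<<6)|0x26=0x26
Byte[15]=88: continuation. acc=(acc<<6)|0x08=0x988
Byte[16]=87: continuation. acc=(acc<<6)|0x07=0x26207
Completed: cp=U+26207 (starts at byte 13)
Byte[17]=33: 1-byte ASCII. cp=U+0033
Byte[18]=C7: 2-byte lead, need 1 cont bytes. acc=0x7
Byte[19]=A3: continuation. acc=(acc<<6)|0x23=0x1E3
Completed: cp=U+01E3 (starts at byte 18)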